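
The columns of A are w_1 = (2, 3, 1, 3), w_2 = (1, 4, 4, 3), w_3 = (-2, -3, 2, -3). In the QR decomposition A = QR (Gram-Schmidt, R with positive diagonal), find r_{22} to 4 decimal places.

w_1 = (2, 3, 1, 3); ‖w_1‖ = 4.7958, so q_1 = (0.4170, 0.6255, 0.2085, 0.6255).
q_1·w_2 = 0.4170·1 + 0.6255·4 + 0.2085·4 + 0.6255·3 = 5.6299.
u_2 = w_2 − 5.6299·q_1 = (-1.3478, 0.4783, 2.8261, -0.5217).
r_{22} = ‖u_2‖ = 3.2100.

r_{22} = 3.2100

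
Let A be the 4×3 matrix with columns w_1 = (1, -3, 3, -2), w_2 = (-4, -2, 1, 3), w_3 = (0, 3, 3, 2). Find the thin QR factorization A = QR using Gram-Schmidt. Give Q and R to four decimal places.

Q = [[0.2085, -0.7229, 0.1193], [-0.6255, -0.3892, 0.5841], [0.6255, 0.2065, 0.7446], [-0.4170, 0.5322, 0.3003]], R = [[4.7958, -0.2085, -0.8341], [0.0000, 5.4733, 0.5163], [0.0000, 0.0000, 4.5867]]

e_1 = w_1/‖w_1‖ = (1, -3, 3, -2)/4.7958 = (0.2085, -0.6255, 0.6255, -0.4170).
r_{12} = e_1·w_2 = -0.2085.
u_2 = w_2 + 0.2085·e_1 = (-3.9565, -2.1304, 1.1304, 2.9130).
‖u_2‖ = 5.4733, so e_2 = (-0.7229, -0.3892, 0.2065, 0.5322).
r_{13} = e_1·w_3 = -0.8341; r_{23} = e_2·w_3 = 0.5163.
u_3 = w_3 + 0.8341·e_1 − 0.5163·e_2 = (0.5472, 2.6792, 3.4151, 1.3774).
‖u_3‖ = 4.5867, so e_3 = (0.1193, 0.5841, 0.7446, 0.3003).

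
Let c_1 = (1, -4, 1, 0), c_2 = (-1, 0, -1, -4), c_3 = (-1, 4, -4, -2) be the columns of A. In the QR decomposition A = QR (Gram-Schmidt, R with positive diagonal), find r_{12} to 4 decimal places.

r_{12} = -0.4714

q_1 = c_1/‖c_1‖ = (1, -4, 1, 0)/4.2426 = (0.2357, -0.9428, 0.2357, 0.0000).
r_{12} = q_1·c_2 = -0.4714.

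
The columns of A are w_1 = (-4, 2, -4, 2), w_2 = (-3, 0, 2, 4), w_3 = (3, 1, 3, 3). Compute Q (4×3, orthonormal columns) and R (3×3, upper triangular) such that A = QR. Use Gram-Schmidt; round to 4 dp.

Q = [[-0.6325, -0.3572, 0.6332], [0.3162, -0.1191, 0.5661], [-0.6325, 0.6349, -0.0902], [0.3162, 0.6746, 0.5200]], R = [[6.3246, 1.8974, -2.5298], [0.0000, 5.0398, 2.7382], [0.0000, 0.0000, 3.7553]]

w_1 = (-4, 2, -4, 2); ‖w_1‖ = 6.3246, so e_1 = (-0.6325, 0.3162, -0.6325, 0.3162).
e_1·w_2 = (-0.6325)·(-3) + 0.3162·0 + (-0.6325)·2 + 0.3162·4 = 1.8974.
u_2 = w_2 − 1.8974·e_1 = (-1.8000, -0.6000, 3.2000, 3.4000).
‖u_2‖ = 5.0398, so e_2 = (-0.3572, -0.1191, 0.6349, 0.6746).
e_1·w_3 = (-0.6325)·3 + 0.3162·1 + (-0.6325)·3 + 0.3162·3 = -2.5298; e_2·w_3 = (-0.3572)·3 + (-0.1191)·1 + 0.6349·3 + 0.6746·3 = 2.7382.
u_3 = w_3 + 2.5298·e_1 − 2.7382·e_2 = (2.3780, 2.1260, -0.3386, 1.9528).
‖u_3‖ = 3.7553, so e_3 = (0.6332, 0.5661, -0.0902, 0.5200).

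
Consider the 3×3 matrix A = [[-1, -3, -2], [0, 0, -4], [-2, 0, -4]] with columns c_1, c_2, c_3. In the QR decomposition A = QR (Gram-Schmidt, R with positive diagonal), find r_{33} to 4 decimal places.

r_{33} = 4.0000

c_1 = (-1, 0, -2); ‖c_1‖ = 2.2361, so q_1 = (-0.4472, 0.0000, -0.8944).
q_1·c_2 = (-0.4472)·(-3) + 0.0000·0 + (-0.8944)·0 = 1.3416.
u_2 = c_2 − 1.3416·q_1 = (-2.4000, 0.0000, 1.2000).
‖u_2‖ = 2.6833, so q_2 = (-0.8944, 0.0000, 0.4472).
q_1·c_3 = (-0.4472)·(-2) + 0.0000·(-4) + (-0.8944)·(-4) = 4.4721; q_2·c_3 = (-0.8944)·(-2) + 0.0000·(-4) + 0.4472·(-4) = 0.0000.
u_3 = c_3 − 4.4721·q_1 + 0.0000·q_2 = (0.0000, -4.0000, 0.0000).
r_{33} = ‖u_3‖ = 4.0000.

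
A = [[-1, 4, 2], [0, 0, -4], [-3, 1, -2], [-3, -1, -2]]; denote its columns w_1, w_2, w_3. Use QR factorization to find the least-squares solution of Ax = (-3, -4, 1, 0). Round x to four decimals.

x = (-0.6959, -1.1491, 0.8626)

w_1 = (-1, 0, -3, -3); ‖w_1‖ = 4.3589, so q_1 = (-0.2294, 0.0000, -0.6882, -0.6882).
q_1·w_2 = (-0.2294)·4 + 0.0000·0 + (-0.6882)·1 + (-0.6882)·(-1) = -0.9177.
u_2 = w_2 + 0.9177·q_1 = (3.7895, 0.0000, 0.3684, -1.6316).
‖u_2‖ = 4.1422, so q_2 = (0.9148, 0.0000, 0.0889, -0.3939).
q_1·w_3 = (-0.2294)·2 + 0.0000·(-4) + (-0.6882)·(-2) + (-0.6882)·(-2) = 2.2942; q_2·w_3 = 0.9148·2 + 0.0000·(-4) + 0.0889·(-2) + (-0.3939)·(-2) = 2.4396.
u_3 = w_3 − 2.2942·q_1 − 2.4396·q_2 = (0.2945, -4.0000, -0.6380, 0.5399).
‖u_3‖ = 4.0970, so q_3 = (0.0719, -0.9763, -0.1557, 0.1318).
Qᵀb = (0.0000, -2.6556, 3.5339).
Back-substitute: x_3 = 3.5339/4.0970 = 0.8626.
x_2 = (-2.6556 − 2.4396·0.8626)/4.1422 = -1.1491.
x_1 = (0.0000 + 0.9177·(-1.1491) − 2.2942·0.8626)/4.3589 = -0.6959.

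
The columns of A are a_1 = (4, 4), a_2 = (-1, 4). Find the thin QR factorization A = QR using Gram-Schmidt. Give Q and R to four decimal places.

Q = [[0.7071, -0.7071], [0.7071, 0.7071]], R = [[5.6569, 2.1213], [0.0000, 3.5355]]

e_1 = a_1/‖a_1‖ = (4, 4)/5.6569 = (0.7071, 0.7071).
r_{12} = e_1·a_2 = 2.1213.
u_2 = a_2 − 2.1213·e_1 = (-2.5000, 2.5000).
‖u_2‖ = 3.5355, so e_2 = (-0.7071, 0.7071).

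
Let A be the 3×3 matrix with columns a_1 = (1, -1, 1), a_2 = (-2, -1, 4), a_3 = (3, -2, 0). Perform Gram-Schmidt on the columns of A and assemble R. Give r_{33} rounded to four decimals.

q_1 = a_1/‖a_1‖ = (1, -1, 1)/1.7321 = (0.5774, -0.5774, 0.5774).
r_{12} = q_1·a_2 = 1.7321.
u_2 = a_2 − 1.7321·q_1 = (-3.0000, 0.0000, 3.0000).
‖u_2‖ = 4.2426, so q_2 = (-0.7071, 0.0000, 0.7071).
r_{13} = q_1·a_3 = 2.8868; r_{23} = q_2·a_3 = -2.1213.
u_3 = a_3 − 2.8868·q_1 + 2.1213·q_2 = (-0.1667, -0.3333, -0.1667).
r_{33} = ‖u_3‖ = 0.4082.

r_{33} = 0.4082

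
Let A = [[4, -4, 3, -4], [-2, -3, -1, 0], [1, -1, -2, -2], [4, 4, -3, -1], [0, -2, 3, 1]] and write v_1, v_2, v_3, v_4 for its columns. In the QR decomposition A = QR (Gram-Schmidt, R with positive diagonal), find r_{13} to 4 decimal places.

e_1 = v_1/‖v_1‖ = (4, -2, 1, 4, 0)/6.0828 = (0.6576, -0.3288, 0.1644, 0.6576, 0.0000).
r_{13} = e_1·v_3 = 0.0000.

r_{13} = 0.0000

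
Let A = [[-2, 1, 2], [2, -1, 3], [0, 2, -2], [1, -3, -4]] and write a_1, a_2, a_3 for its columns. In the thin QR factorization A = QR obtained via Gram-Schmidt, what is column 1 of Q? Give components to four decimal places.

e_1 = (-0.6667, 0.6667, 0.0000, 0.3333)

a_1 = (-2, 2, 0, 1); ‖a_1‖ = 3.0000, so e_1 = (-0.6667, 0.6667, 0.0000, 0.3333).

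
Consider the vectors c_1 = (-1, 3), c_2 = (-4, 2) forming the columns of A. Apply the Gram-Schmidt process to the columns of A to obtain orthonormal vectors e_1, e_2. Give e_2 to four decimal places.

e_1 = c_1/‖c_1‖ = (-1, 3)/3.1623 = (-0.3162, 0.9487).
r_{12} = e_1·c_2 = 3.1623.
u_2 = c_2 − 3.1623·e_1 = (-3.0000, -1.0000).
‖u_2‖ = 3.1623, so e_2 = (-0.9487, -0.3162).

e_2 = (-0.9487, -0.3162)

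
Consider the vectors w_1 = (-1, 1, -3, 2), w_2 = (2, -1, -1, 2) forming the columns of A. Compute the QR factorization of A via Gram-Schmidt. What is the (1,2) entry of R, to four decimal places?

w_1 = (-1, 1, -3, 2); ‖w_1‖ = 3.8730, so q_1 = (-0.2582, 0.2582, -0.7746, 0.5164).
r_{12} = q_1·w_2 = 1.0328.

r_{12} = 1.0328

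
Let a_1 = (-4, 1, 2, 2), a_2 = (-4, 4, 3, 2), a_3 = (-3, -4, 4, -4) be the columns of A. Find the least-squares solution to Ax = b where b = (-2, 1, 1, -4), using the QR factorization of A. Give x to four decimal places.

a_1 = (-4, 1, 2, 2); ‖a_1‖ = 5.0000, so q_1 = (-0.8000, 0.2000, 0.4000, 0.4000).
q_1·a_2 = (-0.8000)·(-4) + 0.2000·4 + 0.4000·3 + 0.4000·2 = 6.0000.
u_2 = a_2 − 6.0000·q_1 = (0.8000, 2.8000, 0.6000, -0.4000).
‖u_2‖ = 3.0000, so q_2 = (0.2667, 0.9333, 0.2000, -0.1333).
q_1·a_3 = (-0.8000)·(-3) + 0.2000·(-4) + 0.4000·4 + 0.4000·(-4) = 1.6000; q_2·a_3 = 0.2667·(-3) + 0.9333·(-4) + 0.2000·4 + (-0.1333)·(-4) = -3.2000.
u_3 = a_3 − 1.6000·q_1 + 3.2000·q_2 = (-0.8667, -1.3333, 4.0000, -5.0667).
‖u_3‖ = 6.6483, so q_3 = (-0.1304, -0.2006, 0.6017, -0.7621).
Qᵀb = (0.6000, 1.1333, 3.7102).
Back-substitute: x_3 = 3.7102/6.6483 = 0.5581.
x_2 = (1.1333 + 3.2000·0.5581)/3.0000 = 0.9731.
x_1 = (0.6000 − 6.0000·0.9731 − 1.6000·0.5581)/5.0000 = -1.2262.

x = (-1.2262, 0.9731, 0.5581)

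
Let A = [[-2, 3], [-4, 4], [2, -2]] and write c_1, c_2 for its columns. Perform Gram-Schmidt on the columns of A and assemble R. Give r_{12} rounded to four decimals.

c_1 = (-2, -4, 2); ‖c_1‖ = 4.8990, so e_1 = (-0.4082, -0.8165, 0.4082).
r_{12} = e_1·c_2 = -5.3072.

r_{12} = -5.3072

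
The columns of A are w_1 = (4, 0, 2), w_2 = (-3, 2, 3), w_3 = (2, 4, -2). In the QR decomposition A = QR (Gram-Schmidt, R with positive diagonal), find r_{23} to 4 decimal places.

r_{23} = -0.6230

w_1 = (4, 0, 2); ‖w_1‖ = 4.4721, so e_1 = (0.8944, 0.0000, 0.4472).
e_1·w_2 = 0.8944·(-3) + 0.0000·2 + 0.4472·3 = -1.3416.
u_2 = w_2 + 1.3416·e_1 = (-1.8000, 2.0000, 3.6000).
‖u_2‖ = 4.4944, so e_2 = (-0.4005, 0.4450, 0.8010).
r_{23} = e_2·w_3 = -0.6230.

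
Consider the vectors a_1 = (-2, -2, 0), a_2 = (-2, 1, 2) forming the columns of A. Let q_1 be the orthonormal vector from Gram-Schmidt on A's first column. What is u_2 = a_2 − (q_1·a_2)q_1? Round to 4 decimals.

a_1 = (-2, -2, 0); ‖a_1‖ = 2.8284, so q_1 = (-0.7071, -0.7071, 0.0000).
q_1·a_2 = (-0.7071)·(-2) + (-0.7071)·1 + 0.0000·2 = 0.7071.
u_2 = a_2 − 0.7071·q_1 = (-1.5000, 1.5000, 2.0000).

u_2 = (-1.5000, 1.5000, 2.0000)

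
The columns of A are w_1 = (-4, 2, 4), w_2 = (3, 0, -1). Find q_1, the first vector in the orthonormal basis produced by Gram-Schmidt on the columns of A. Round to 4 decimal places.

w_1 = (-4, 2, 4); ‖w_1‖ = 6.0000, so q_1 = (-0.6667, 0.3333, 0.6667).

q_1 = (-0.6667, 0.3333, 0.6667)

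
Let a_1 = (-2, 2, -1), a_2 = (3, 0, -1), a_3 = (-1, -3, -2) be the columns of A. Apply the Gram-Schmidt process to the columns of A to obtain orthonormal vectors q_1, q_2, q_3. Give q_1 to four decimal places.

q_1 = (-0.6667, 0.6667, -0.3333)

a_1 = (-2, 2, -1); ‖a_1‖ = 3.0000, so q_1 = (-0.6667, 0.6667, -0.3333).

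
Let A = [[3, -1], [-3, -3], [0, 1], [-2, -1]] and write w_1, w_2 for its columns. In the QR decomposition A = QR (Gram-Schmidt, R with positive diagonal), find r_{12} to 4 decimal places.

w_1 = (3, -3, 0, -2); ‖w_1‖ = 4.6904, so q_1 = (0.6396, -0.6396, 0.0000, -0.4264).
r_{12} = q_1·w_2 = 1.7056.

r_{12} = 1.7056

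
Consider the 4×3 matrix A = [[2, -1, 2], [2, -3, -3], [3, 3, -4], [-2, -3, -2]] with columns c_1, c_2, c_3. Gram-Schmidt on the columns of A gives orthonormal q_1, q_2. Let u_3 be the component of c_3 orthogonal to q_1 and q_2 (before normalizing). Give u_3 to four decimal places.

u_3 = (3.2338, -1.4286, -2.9091, -2.5584)

c_1 = (2, 2, 3, -2); ‖c_1‖ = 4.5826, so q_1 = (0.4364, 0.4364, 0.6547, -0.4364).
q_1·c_2 = 0.4364·(-1) + 0.4364·(-3) + 0.6547·3 + (-0.4364)·(-3) = 1.5275.
u_2 = c_2 − 1.5275·q_1 = (-1.6667, -3.6667, 2.0000, -2.3333).
‖u_2‖ = 5.0662, so q_2 = (-0.3290, -0.7237, 0.3948, -0.4606).
q_1·c_3 = 0.4364·2 + 0.4364·(-3) + 0.6547·(-4) + (-0.4364)·(-2) = -2.1822; q_2·c_3 = (-0.3290)·2 + (-0.7237)·(-3) + 0.3948·(-4) + (-0.4606)·(-2) = 0.8553.
u_3 = c_3 + 2.1822·q_1 − 0.8553·q_2 = (3.2338, -1.4286, -2.9091, -2.5584).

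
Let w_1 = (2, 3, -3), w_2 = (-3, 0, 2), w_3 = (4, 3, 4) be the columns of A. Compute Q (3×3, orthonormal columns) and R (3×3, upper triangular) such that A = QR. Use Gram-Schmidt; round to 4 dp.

Q = [[0.4264, -0.7514, 0.5035], [0.6396, 0.6441, 0.4196], [-0.6396, 0.1431, 0.7553]], R = [[4.6904, -2.5584, 1.0660], [0.0000, 2.5406, -0.5010], [0.0000, 0.0000, 6.2939]]

w_1 = (2, 3, -3); ‖w_1‖ = 4.6904, so q_1 = (0.4264, 0.6396, -0.6396).
q_1·w_2 = 0.4264·(-3) + 0.6396·0 + (-0.6396)·2 = -2.5584.
u_2 = w_2 + 2.5584·q_1 = (-1.9091, 1.6364, 0.3636).
‖u_2‖ = 2.5406, so q_2 = (-0.7514, 0.6441, 0.1431).
q_1·w_3 = 0.4264·4 + 0.6396·3 + (-0.6396)·4 = 1.0660; q_2·w_3 = (-0.7514)·4 + 0.6441·3 + 0.1431·4 = -0.5010.
u_3 = w_3 − 1.0660·q_1 + 0.5010·q_2 = (3.1690, 2.6408, 4.7535).
‖u_3‖ = 6.2939, so q_3 = (0.5035, 0.4196, 0.7553).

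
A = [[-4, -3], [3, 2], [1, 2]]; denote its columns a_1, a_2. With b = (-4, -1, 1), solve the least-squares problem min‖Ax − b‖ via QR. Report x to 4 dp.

a_1 = (-4, 3, 1); ‖a_1‖ = 5.0990, so e_1 = (-0.7845, 0.5883, 0.1961).
e_1·a_2 = (-0.7845)·(-3) + 0.5883·2 + 0.1961·2 = 3.9223.
u_2 = a_2 − 3.9223·e_1 = (0.0769, -0.3077, 1.2308).
‖u_2‖ = 1.2710, so e_2 = (0.0605, -0.2421, 0.9684).
Qᵀb = (2.7456, 0.9684).
Back-substitute: x_2 = 0.9684/1.2710 = 0.7619.
x_1 = (2.7456 − 3.9223·0.7619)/5.0990 = -0.0476.

x = (-0.0476, 0.7619)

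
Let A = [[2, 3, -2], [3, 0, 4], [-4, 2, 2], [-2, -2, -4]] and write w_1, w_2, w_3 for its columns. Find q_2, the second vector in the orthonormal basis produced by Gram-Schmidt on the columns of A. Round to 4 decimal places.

w_1 = (2, 3, -4, -2); ‖w_1‖ = 5.7446, so q_1 = (0.3482, 0.5222, -0.6963, -0.3482).
q_1·w_2 = 0.3482·3 + 0.5222·0 + (-0.6963)·2 + (-0.3482)·(-2) = 0.3482.
u_2 = w_2 − 0.3482·q_1 = (2.8788, -0.1818, 2.2424, -1.8788).
‖u_2‖ = 4.1084, so q_2 = (0.7007, -0.0443, 0.5458, -0.4573).

q_2 = (0.7007, -0.0443, 0.5458, -0.4573)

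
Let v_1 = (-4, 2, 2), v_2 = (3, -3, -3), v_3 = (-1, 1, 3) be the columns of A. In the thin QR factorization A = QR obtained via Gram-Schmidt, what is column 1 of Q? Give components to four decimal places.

q_1 = v_1/‖v_1‖ = (-4, 2, 2)/4.8990 = (-0.8165, 0.4082, 0.4082).

q_1 = (-0.8165, 0.4082, 0.4082)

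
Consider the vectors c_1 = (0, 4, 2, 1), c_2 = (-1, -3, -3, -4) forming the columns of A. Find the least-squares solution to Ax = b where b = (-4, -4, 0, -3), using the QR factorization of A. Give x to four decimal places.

x = (-0.1952, 0.6773)

e_1 = c_1/‖c_1‖ = (0, 4, 2, 1)/4.5826 = (0.0000, 0.8729, 0.4364, 0.2182).
r_{12} = e_1·c_2 = -4.8008.
u_2 = c_2 + 4.8008·e_1 = (-1.0000, 1.1905, -0.9048, -2.9524).
‖u_2‖ = 3.4572, so e_2 = (-0.2892, 0.3443, -0.2617, -0.8540).
Qᵀb = (-4.1461, 2.3415).
Back-substitute: x_2 = 2.3415/3.4572 = 0.6773.
x_1 = (-4.1461 + 4.8008·0.6773)/4.5826 = -0.1952.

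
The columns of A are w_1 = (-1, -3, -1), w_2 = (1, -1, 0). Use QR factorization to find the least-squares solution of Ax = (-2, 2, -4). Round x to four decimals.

w_1 = (-1, -3, -1); ‖w_1‖ = 3.3166, so q_1 = (-0.3015, -0.9045, -0.3015).
q_1·w_2 = (-0.3015)·1 + (-0.9045)·(-1) + (-0.3015)·0 = 0.6030.
u_2 = w_2 − 0.6030·q_1 = (1.1818, -0.4545, 0.1818).
‖u_2‖ = 1.2792, so q_2 = (0.9239, -0.3553, 0.1421).
Qᵀb = (0.0000, -3.1269).
Back-substitute: x_2 = -3.1269/1.2792 = -2.4444.
x_1 = (0.0000 − 0.6030·(-2.4444))/3.3166 = 0.4444.

x = (0.4444, -2.4444)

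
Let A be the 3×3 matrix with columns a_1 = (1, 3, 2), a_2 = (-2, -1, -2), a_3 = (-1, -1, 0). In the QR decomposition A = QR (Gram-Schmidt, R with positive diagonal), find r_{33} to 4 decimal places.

a_1 = (1, 3, 2); ‖a_1‖ = 3.7417, so e_1 = (0.2673, 0.8018, 0.5345).
e_1·a_2 = 0.2673·(-2) + 0.8018·(-1) + 0.5345·(-2) = -2.4054.
u_2 = a_2 + 2.4054·e_1 = (-1.3571, 0.9286, -0.7143).
‖u_2‖ = 1.7928, so e_2 = (-0.7570, 0.5179, -0.3984).
e_1·a_3 = 0.2673·(-1) + 0.8018·(-1) + 0.5345·0 = -1.0690; e_2·a_3 = (-0.7570)·(-1) + 0.5179·(-1) + (-0.3984)·0 = 0.2390.
u_3 = a_3 + 1.0690·e_1 − 0.2390·e_2 = (-0.5333, -0.2667, 0.6667).
r_{33} = ‖u_3‖ = 0.8944.

r_{33} = 0.8944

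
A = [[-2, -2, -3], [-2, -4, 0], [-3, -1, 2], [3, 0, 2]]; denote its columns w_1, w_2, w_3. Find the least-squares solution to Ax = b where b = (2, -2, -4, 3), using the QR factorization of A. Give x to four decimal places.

w_1 = (-2, -2, -3, 3); ‖w_1‖ = 5.0990, so e_1 = (-0.3922, -0.3922, -0.5883, 0.5883).
e_1·w_2 = (-0.3922)·(-2) + (-0.3922)·(-4) + (-0.5883)·(-1) + 0.5883·0 = 2.9417.
u_2 = w_2 − 2.9417·e_1 = (-0.8462, -2.8462, 0.7308, -1.7308).
‖u_2‖ = 3.5137, so e_2 = (-0.2408, -0.8100, 0.2080, -0.4926).
e_1·w_3 = (-0.3922)·(-3) + (-0.3922)·0 + (-0.5883)·2 + 0.5883·2 = 1.1767; e_2·w_3 = (-0.2408)·(-3) + (-0.8100)·0 + 0.2080·2 + (-0.4926)·2 = 0.1532.
u_3 = w_3 − 1.1767·e_1 − 0.1532·e_2 = (-2.5016, 0.5857, 2.6604, 1.3832).
‖u_3‖ = 3.9487, so e_3 = (-0.6335, 0.1483, 0.6738, 0.3503).
Qᵀb = (4.1184, -1.1712, -3.2078).
Back-substitute: x_3 = -3.2078/3.9487 = -0.8124.
x_2 = (-1.1712 − 0.1532·(-0.8124))/3.5137 = -0.2979.
x_1 = (4.1184 − 2.9417·(-0.2979) − 1.1767·(-0.8124))/5.0990 = 1.1670.

x = (1.1670, -0.2979, -0.8124)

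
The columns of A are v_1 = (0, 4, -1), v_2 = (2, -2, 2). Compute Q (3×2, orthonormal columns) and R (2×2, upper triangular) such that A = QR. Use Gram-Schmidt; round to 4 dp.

Q = [[0.0000, 0.8086], [0.9701, 0.1427], [-0.2425, 0.5708]], R = [[4.1231, -2.4254], [0.0000, 2.4734]]

v_1 = (0, 4, -1); ‖v_1‖ = 4.1231, so q_1 = (0.0000, 0.9701, -0.2425).
q_1·v_2 = 0.0000·2 + 0.9701·(-2) + (-0.2425)·2 = -2.4254.
u_2 = v_2 + 2.4254·q_1 = (2.0000, 0.3529, 1.4118).
‖u_2‖ = 2.4734, so q_2 = (0.8086, 0.1427, 0.5708).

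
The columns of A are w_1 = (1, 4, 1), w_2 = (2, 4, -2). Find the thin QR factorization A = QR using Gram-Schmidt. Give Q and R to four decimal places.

Q = [[0.2357, 0.3553], [0.9428, 0.1421], [0.2357, -0.9239]], R = [[4.2426, 3.7712], [0.0000, 3.1269]]

w_1 = (1, 4, 1); ‖w_1‖ = 4.2426, so q_1 = (0.2357, 0.9428, 0.2357).
q_1·w_2 = 0.2357·2 + 0.9428·4 + 0.2357·(-2) = 3.7712.
u_2 = w_2 − 3.7712·q_1 = (1.1111, 0.4444, -2.8889).
‖u_2‖ = 3.1269, so q_2 = (0.3553, 0.1421, -0.9239).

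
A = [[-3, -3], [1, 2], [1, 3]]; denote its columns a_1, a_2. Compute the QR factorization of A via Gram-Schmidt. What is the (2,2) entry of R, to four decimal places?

r_{22} = 2.0449

q_1 = a_1/‖a_1‖ = (-3, 1, 1)/3.3166 = (-0.9045, 0.3015, 0.3015).
r_{12} = q_1·a_2 = 4.2212.
u_2 = a_2 − 4.2212·q_1 = (0.8182, 0.7273, 1.7273).
r_{22} = ‖u_2‖ = 2.0449.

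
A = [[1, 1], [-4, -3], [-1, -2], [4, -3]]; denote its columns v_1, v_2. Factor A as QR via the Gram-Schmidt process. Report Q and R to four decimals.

Q = [[0.1715, 0.1912], [-0.6860, -0.5552], [-0.1715, -0.4009], [0.6860, -0.7032]], R = [[5.8310, 0.5145], [0.0000, 4.7682]]

q_1 = v_1/‖v_1‖ = (1, -4, -1, 4)/5.8310 = (0.1715, -0.6860, -0.1715, 0.6860).
r_{12} = q_1·v_2 = 0.5145.
u_2 = v_2 − 0.5145·q_1 = (0.9118, -2.6471, -1.9118, -3.3529).
‖u_2‖ = 4.7682, so q_2 = (0.1912, -0.5552, -0.4009, -0.7032).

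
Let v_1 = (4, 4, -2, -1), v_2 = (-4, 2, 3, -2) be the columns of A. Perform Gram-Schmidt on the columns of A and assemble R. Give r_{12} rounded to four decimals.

r_{12} = -1.9728

v_1 = (4, 4, -2, -1); ‖v_1‖ = 6.0828, so q_1 = (0.6576, 0.6576, -0.3288, -0.1644).
r_{12} = q_1·v_2 = -1.9728.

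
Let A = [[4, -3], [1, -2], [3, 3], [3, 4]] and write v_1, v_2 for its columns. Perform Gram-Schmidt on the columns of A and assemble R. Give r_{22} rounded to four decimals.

r_{22} = 6.0498

v_1 = (4, 1, 3, 3); ‖v_1‖ = 5.9161, so e_1 = (0.6761, 0.1690, 0.5071, 0.5071).
e_1·v_2 = 0.6761·(-3) + 0.1690·(-2) + 0.5071·3 + 0.5071·4 = 1.1832.
u_2 = v_2 − 1.1832·e_1 = (-3.8000, -2.2000, 2.4000, 3.4000).
r_{22} = ‖u_2‖ = 6.0498.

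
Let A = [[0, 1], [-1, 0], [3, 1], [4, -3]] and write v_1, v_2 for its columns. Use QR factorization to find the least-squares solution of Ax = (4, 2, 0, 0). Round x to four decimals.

x = (0.0683, 0.4195)

v_1 = (0, -1, 3, 4); ‖v_1‖ = 5.0990, so e_1 = (0.0000, -0.1961, 0.5883, 0.7845).
e_1·v_2 = 0.0000·1 + (-0.1961)·0 + 0.5883·1 + 0.7845·(-3) = -1.7650.
u_2 = v_2 + 1.7650·e_1 = (1.0000, -0.3462, 2.0385, -1.6154).
‖u_2‖ = 2.8080, so e_2 = (0.3561, -0.1233, 0.7260, -0.5753).
Qᵀb = (-0.3922, 1.1780).
Back-substitute: x_2 = 1.1780/2.8080 = 0.4195.
x_1 = (-0.3922 + 1.7650·0.4195)/5.0990 = 0.0683.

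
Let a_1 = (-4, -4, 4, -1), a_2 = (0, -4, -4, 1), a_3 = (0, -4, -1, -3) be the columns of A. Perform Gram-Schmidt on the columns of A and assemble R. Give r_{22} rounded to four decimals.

a_1 = (-4, -4, 4, -1); ‖a_1‖ = 7.0000, so q_1 = (-0.5714, -0.5714, 0.5714, -0.1429).
q_1·a_2 = (-0.5714)·0 + (-0.5714)·(-4) + 0.5714·(-4) + (-0.1429)·1 = -0.1429.
u_2 = a_2 + 0.1429·q_1 = (-0.0816, -4.0816, -3.9184, 0.9796).
r_{22} = ‖u_2‖ = 5.7428.

r_{22} = 5.7428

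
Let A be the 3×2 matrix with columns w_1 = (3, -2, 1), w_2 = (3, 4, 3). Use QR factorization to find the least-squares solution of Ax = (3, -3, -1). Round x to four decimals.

x = (1.0870, -0.3043)

q_1 = w_1/‖w_1‖ = (3, -2, 1)/3.7417 = (0.8018, -0.5345, 0.2673).
r_{12} = q_1·w_2 = 1.0690.
u_2 = w_2 − 1.0690·q_1 = (2.1429, 4.5714, 2.7143).
‖u_2‖ = 5.7321, so q_2 = (0.3738, 0.7975, 0.4735).
Qᵀb = (3.7417, -1.7446).
Back-substitute: x_2 = -1.7446/5.7321 = -0.3043.
x_1 = (3.7417 − 1.0690·(-0.3043))/3.7417 = 1.0870.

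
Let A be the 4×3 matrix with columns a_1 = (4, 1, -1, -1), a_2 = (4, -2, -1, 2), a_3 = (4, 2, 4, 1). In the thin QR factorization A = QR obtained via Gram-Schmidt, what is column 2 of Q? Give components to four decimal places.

a_1 = (4, 1, -1, -1); ‖a_1‖ = 4.3589, so e_1 = (0.9177, 0.2294, -0.2294, -0.2294).
e_1·a_2 = 0.9177·4 + 0.2294·(-2) + (-0.2294)·(-1) + (-0.2294)·2 = 2.9824.
u_2 = a_2 − 2.9824·e_1 = (1.2632, -2.6842, -0.3158, 2.6842).
‖u_2‖ = 4.0131, so e_2 = (0.3148, -0.6689, -0.0787, 0.6689).

e_2 = (0.3148, -0.6689, -0.0787, 0.6689)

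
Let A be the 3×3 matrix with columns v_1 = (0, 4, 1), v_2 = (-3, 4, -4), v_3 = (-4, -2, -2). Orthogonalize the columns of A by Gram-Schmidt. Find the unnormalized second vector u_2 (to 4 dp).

q_1 = v_1/‖v_1‖ = (0, 4, 1)/4.1231 = (0.0000, 0.9701, 0.2425).
r_{12} = q_1·v_2 = 2.9104.
u_2 = v_2 − 2.9104·q_1 = (-3.0000, 1.1765, -4.7059).

u_2 = (-3.0000, 1.1765, -4.7059)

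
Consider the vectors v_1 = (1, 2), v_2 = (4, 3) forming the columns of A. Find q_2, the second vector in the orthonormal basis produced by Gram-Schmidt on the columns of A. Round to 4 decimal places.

v_1 = (1, 2); ‖v_1‖ = 2.2361, so q_1 = (0.4472, 0.8944).
q_1·v_2 = 0.4472·4 + 0.8944·3 = 4.4721.
u_2 = v_2 − 4.4721·q_1 = (2.0000, -1.0000).
‖u_2‖ = 2.2361, so q_2 = (0.8944, -0.4472).

q_2 = (0.8944, -0.4472)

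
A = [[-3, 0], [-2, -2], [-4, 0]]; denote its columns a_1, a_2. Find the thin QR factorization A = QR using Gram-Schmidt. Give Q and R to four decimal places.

Q = [[-0.5571, 0.2228], [-0.3714, -0.9285], [-0.7428, 0.2971]], R = [[5.3852, 0.7428], [0.0000, 1.8570]]

a_1 = (-3, -2, -4); ‖a_1‖ = 5.3852, so q_1 = (-0.5571, -0.3714, -0.7428).
q_1·a_2 = (-0.5571)·0 + (-0.3714)·(-2) + (-0.7428)·0 = 0.7428.
u_2 = a_2 − 0.7428·q_1 = (0.4138, -1.7241, 0.5517).
‖u_2‖ = 1.8570, so q_2 = (0.2228, -0.9285, 0.2971).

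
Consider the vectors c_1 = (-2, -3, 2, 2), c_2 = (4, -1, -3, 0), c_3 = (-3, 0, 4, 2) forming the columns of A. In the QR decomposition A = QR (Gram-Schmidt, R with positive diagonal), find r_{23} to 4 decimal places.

c_1 = (-2, -3, 2, 2); ‖c_1‖ = 4.5826, so q_1 = (-0.4364, -0.6547, 0.4364, 0.4364).
q_1·c_2 = (-0.4364)·4 + (-0.6547)·(-1) + 0.4364·(-3) + 0.4364·0 = -2.4004.
u_2 = c_2 + 2.4004·q_1 = (2.9524, -2.5714, -1.9524, 1.0476).
‖u_2‖ = 4.4987, so q_2 = (0.6563, -0.5716, -0.4340, 0.2329).
r_{23} = q_2·c_3 = -3.2390.

r_{23} = -3.2390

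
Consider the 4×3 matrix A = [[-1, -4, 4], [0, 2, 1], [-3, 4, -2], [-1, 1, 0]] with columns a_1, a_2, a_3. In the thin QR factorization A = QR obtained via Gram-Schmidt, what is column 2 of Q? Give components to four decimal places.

a_1 = (-1, 0, -3, -1); ‖a_1‖ = 3.3166, so q_1 = (-0.3015, 0.0000, -0.9045, -0.3015).
q_1·a_2 = (-0.3015)·(-4) + 0.0000·2 + (-0.9045)·4 + (-0.3015)·1 = -2.7136.
u_2 = a_2 + 2.7136·q_1 = (-4.8182, 2.0000, 1.5455, 0.1818).
‖u_2‖ = 5.4439, so q_2 = (-0.8851, 0.3674, 0.2839, 0.0334).

q_2 = (-0.8851, 0.3674, 0.2839, 0.0334)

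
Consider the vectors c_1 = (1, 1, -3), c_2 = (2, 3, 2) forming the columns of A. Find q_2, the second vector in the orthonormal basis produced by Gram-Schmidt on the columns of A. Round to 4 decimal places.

q_1 = c_1/‖c_1‖ = (1, 1, -3)/3.3166 = (0.3015, 0.3015, -0.9045).
r_{12} = q_1·c_2 = -0.3015.
u_2 = c_2 + 0.3015·q_1 = (2.0909, 3.0909, 1.7273).
‖u_2‖ = 4.1121, so q_2 = (0.5085, 0.7517, 0.4200).

q_2 = (0.5085, 0.7517, 0.4200)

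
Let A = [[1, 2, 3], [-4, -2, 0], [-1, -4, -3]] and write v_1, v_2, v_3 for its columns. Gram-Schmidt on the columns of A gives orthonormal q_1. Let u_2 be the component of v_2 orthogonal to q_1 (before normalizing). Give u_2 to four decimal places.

u_2 = (1.2222, 1.1111, -3.2222)

v_1 = (1, -4, -1); ‖v_1‖ = 4.2426, so q_1 = (0.2357, -0.9428, -0.2357).
q_1·v_2 = 0.2357·2 + (-0.9428)·(-2) + (-0.2357)·(-4) = 3.2998.
u_2 = v_2 − 3.2998·q_1 = (1.2222, 1.1111, -3.2222).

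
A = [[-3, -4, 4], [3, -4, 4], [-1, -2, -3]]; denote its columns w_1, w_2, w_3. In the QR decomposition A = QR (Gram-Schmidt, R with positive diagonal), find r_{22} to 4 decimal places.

e_1 = w_1/‖w_1‖ = (-3, 3, -1)/4.3589 = (-0.6882, 0.6882, -0.2294).
r_{12} = e_1·w_2 = 0.4588.
u_2 = w_2 − 0.4588·e_1 = (-3.6842, -4.3158, -1.8947).
r_{22} = ‖u_2‖ = 5.9824.

r_{22} = 5.9824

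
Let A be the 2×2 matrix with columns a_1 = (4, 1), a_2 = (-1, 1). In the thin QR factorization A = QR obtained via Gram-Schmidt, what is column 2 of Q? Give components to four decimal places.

q_1 = a_1/‖a_1‖ = (4, 1)/4.1231 = (0.9701, 0.2425).
r_{12} = q_1·a_2 = -0.7276.
u_2 = a_2 + 0.7276·q_1 = (-0.2941, 1.1765).
‖u_2‖ = 1.2127, so q_2 = (-0.2425, 0.9701).

q_2 = (-0.2425, 0.9701)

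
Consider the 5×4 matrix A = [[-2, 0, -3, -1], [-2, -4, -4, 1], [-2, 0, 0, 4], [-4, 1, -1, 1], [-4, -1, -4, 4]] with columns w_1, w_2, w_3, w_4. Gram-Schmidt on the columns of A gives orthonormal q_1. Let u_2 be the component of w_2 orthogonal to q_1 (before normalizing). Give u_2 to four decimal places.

w_1 = (-2, -2, -2, -4, -4); ‖w_1‖ = 6.6332, so q_1 = (-0.3015, -0.3015, -0.3015, -0.6030, -0.6030).
q_1·w_2 = (-0.3015)·0 + (-0.3015)·(-4) + (-0.3015)·0 + (-0.6030)·1 + (-0.6030)·(-1) = 1.2060.
u_2 = w_2 − 1.2060·q_1 = (0.3636, -3.6364, 0.3636, 1.7273, -0.2727).

u_2 = (0.3636, -3.6364, 0.3636, 1.7273, -0.2727)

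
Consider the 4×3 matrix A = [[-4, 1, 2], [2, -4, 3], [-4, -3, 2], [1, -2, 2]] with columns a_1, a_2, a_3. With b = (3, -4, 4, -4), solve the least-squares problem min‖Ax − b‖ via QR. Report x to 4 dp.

a_1 = (-4, 2, -4, 1); ‖a_1‖ = 6.0828, so e_1 = (-0.6576, 0.3288, -0.6576, 0.1644).
e_1·a_2 = (-0.6576)·1 + 0.3288·(-4) + (-0.6576)·(-3) + 0.1644·(-2) = -0.3288.
u_2 = a_2 + 0.3288·e_1 = (0.7838, -3.8919, -3.2162, -1.9459).
‖u_2‖ = 5.4673, so e_2 = (0.1434, -0.7118, -0.5883, -0.3559).
e_1·a_3 = (-0.6576)·2 + 0.3288·3 + (-0.6576)·2 + 0.1644·2 = -1.3152; e_2·a_3 = 0.1434·2 + (-0.7118)·3 + (-0.5883)·2 + (-0.3559)·2 = -3.7372.
u_3 = a_3 + 1.3152·e_1 + 3.7372·e_2 = (1.6709, 0.7722, -1.0633, 0.8861).
‖u_3‖ = 2.3030, so e_3 = (0.7255, 0.3353, -0.4617, 0.3847).
Qᵀb = (-6.5760, 2.3481, -2.5503).
Back-substitute: x_3 = -2.5503/2.3030 = -1.1074.
x_2 = (2.3481 + 3.7372·(-1.1074))/5.4673 = -0.3275.
x_1 = (-6.5760 + 0.3288·(-0.3275) + 1.3152·(-1.1074))/6.0828 = -1.3382.

x = (-1.3382, -0.3275, -1.1074)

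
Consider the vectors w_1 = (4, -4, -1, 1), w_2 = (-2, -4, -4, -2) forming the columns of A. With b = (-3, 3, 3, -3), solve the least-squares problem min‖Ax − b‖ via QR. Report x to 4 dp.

x = (-0.8571, -0.0857)

q_1 = w_1/‖w_1‖ = (4, -4, -1, 1)/5.8310 = (0.6860, -0.6860, -0.1715, 0.1715).
r_{12} = q_1·w_2 = 1.7150.
u_2 = w_2 − 1.7150·q_1 = (-3.1765, -2.8235, -3.7059, -2.2941).
‖u_2‖ = 6.0876, so q_2 = (-0.5218, -0.4638, -0.6088, -0.3769).
Qᵀb = (-5.1450, -0.5218).
Back-substitute: x_2 = -0.5218/6.0876 = -0.0857.
x_1 = (-5.1450 − 1.7150·(-0.0857))/5.8310 = -0.8571.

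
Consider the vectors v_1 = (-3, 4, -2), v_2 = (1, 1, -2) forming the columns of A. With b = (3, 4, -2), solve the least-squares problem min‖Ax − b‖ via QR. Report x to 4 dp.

x = (0.0738, 1.7718)

v_1 = (-3, 4, -2); ‖v_1‖ = 5.3852, so q_1 = (-0.5571, 0.7428, -0.3714).
q_1·v_2 = (-0.5571)·1 + 0.7428·1 + (-0.3714)·(-2) = 0.9285.
u_2 = v_2 − 0.9285·q_1 = (1.5172, 0.3103, -1.6552).
‖u_2‖ = 2.2667, so q_2 = (0.6694, 0.1369, -0.7302).
Qᵀb = (2.0426, 4.0162).
Back-substitute: x_2 = 4.0162/2.2667 = 1.7718.
x_1 = (2.0426 − 0.9285·1.7718)/5.3852 = 0.0738.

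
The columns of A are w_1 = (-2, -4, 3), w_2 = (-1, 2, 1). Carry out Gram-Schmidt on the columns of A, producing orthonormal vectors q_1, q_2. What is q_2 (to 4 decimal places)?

w_1 = (-2, -4, 3); ‖w_1‖ = 5.3852, so q_1 = (-0.3714, -0.7428, 0.5571).
q_1·w_2 = (-0.3714)·(-1) + (-0.7428)·2 + 0.5571·1 = -0.5571.
u_2 = w_2 + 0.5571·q_1 = (-1.2069, 1.5862, 1.3103).
‖u_2‖ = 2.3853, so q_2 = (-0.5060, 0.6650, 0.5493).

q_2 = (-0.5060, 0.6650, 0.5493)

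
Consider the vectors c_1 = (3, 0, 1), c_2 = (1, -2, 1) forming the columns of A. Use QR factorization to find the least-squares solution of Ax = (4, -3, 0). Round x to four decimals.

c_1 = (3, 0, 1); ‖c_1‖ = 3.1623, so q_1 = (0.9487, 0.0000, 0.3162).
q_1·c_2 = 0.9487·1 + 0.0000·(-2) + 0.3162·1 = 1.2649.
u_2 = c_2 − 1.2649·q_1 = (-0.2000, -2.0000, 0.6000).
‖u_2‖ = 2.0976, so q_2 = (-0.0953, -0.9535, 0.2860).
Qᵀb = (3.7947, 2.4790).
Back-substitute: x_2 = 2.4790/2.0976 = 1.1818.
x_1 = (3.7947 − 1.2649·1.1818)/3.1623 = 0.7273.

x = (0.7273, 1.1818)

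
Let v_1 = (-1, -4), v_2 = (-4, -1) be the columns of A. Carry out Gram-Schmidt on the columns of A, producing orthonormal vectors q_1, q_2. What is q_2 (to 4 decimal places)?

v_1 = (-1, -4); ‖v_1‖ = 4.1231, so q_1 = (-0.2425, -0.9701).
q_1·v_2 = (-0.2425)·(-4) + (-0.9701)·(-1) = 1.9403.
u_2 = v_2 − 1.9403·q_1 = (-3.5294, 0.8824).
‖u_2‖ = 3.6380, so q_2 = (-0.9701, 0.2425).

q_2 = (-0.9701, 0.2425)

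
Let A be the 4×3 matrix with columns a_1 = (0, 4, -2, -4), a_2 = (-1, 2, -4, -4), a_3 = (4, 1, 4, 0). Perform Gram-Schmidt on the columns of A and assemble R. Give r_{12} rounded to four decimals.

r_{12} = 5.3333

q_1 = a_1/‖a_1‖ = (0, 4, -2, -4)/6.0000 = (0.0000, 0.6667, -0.3333, -0.6667).
r_{12} = q_1·a_2 = 5.3333.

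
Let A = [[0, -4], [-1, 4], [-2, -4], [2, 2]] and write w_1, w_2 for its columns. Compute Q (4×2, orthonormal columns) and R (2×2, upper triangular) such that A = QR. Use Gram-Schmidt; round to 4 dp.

w_1 = (0, -1, -2, 2); ‖w_1‖ = 3.0000, so e_1 = (0.0000, -0.3333, -0.6667, 0.6667).
e_1·w_2 = 0.0000·(-4) + (-0.3333)·4 + (-0.6667)·(-4) + 0.6667·2 = 2.6667.
u_2 = w_2 − 2.6667·e_1 = (-4.0000, 4.8889, -2.2222, 0.2222).
‖u_2‖ = 6.6999, so e_2 = (-0.5970, 0.7297, -0.3317, 0.0332).

Q = [[0.0000, -0.5970], [-0.3333, 0.7297], [-0.6667, -0.3317], [0.6667, 0.0332]], R = [[3.0000, 2.6667], [0.0000, 6.6999]]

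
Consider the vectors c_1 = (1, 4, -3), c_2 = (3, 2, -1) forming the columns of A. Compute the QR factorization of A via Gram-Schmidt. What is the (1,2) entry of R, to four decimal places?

e_1 = c_1/‖c_1‖ = (1, 4, -3)/5.0990 = (0.1961, 0.7845, -0.5883).
r_{12} = e_1·c_2 = 2.7456.

r_{12} = 2.7456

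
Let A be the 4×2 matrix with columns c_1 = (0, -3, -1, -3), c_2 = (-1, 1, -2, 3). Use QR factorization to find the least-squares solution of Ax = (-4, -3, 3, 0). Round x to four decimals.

c_1 = (0, -3, -1, -3); ‖c_1‖ = 4.3589, so q_1 = (0.0000, -0.6882, -0.2294, -0.6882).
q_1·c_2 = 0.0000·(-1) + (-0.6882)·1 + (-0.2294)·(-2) + (-0.6882)·3 = -2.2942.
u_2 = c_2 + 2.2942·q_1 = (-1.0000, -0.5789, -2.5263, 1.4211).
‖u_2‖ = 3.1204, so q_2 = (-0.3205, -0.1855, -0.8096, 0.4554).
Qᵀb = (1.3765, -0.5903).
Back-substitute: x_2 = -0.5903/3.1204 = -0.1892.
x_1 = (1.3765 + 2.2942·(-0.1892))/4.3589 = 0.2162.

x = (0.2162, -0.1892)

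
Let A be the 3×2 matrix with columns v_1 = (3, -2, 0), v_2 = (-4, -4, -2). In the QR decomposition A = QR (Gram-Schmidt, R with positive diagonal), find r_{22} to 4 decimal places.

e_1 = v_1/‖v_1‖ = (3, -2, 0)/3.6056 = (0.8321, -0.5547, 0.0000).
r_{12} = e_1·v_2 = -1.1094.
u_2 = v_2 + 1.1094·e_1 = (-3.0769, -4.6154, -2.0000).
r_{22} = ‖u_2‖ = 5.8965.

r_{22} = 5.8965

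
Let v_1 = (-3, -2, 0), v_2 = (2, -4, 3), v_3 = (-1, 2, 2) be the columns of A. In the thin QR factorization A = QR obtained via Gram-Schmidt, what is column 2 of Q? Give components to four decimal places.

q_2 = (0.4595, -0.6893, 0.5601)

v_1 = (-3, -2, 0); ‖v_1‖ = 3.6056, so q_1 = (-0.8321, -0.5547, 0.0000).
q_1·v_2 = (-0.8321)·2 + (-0.5547)·(-4) + 0.0000·3 = 0.5547.
u_2 = v_2 − 0.5547·q_1 = (2.4615, -3.6923, 3.0000).
‖u_2‖ = 5.3565, so q_2 = (0.4595, -0.6893, 0.5601).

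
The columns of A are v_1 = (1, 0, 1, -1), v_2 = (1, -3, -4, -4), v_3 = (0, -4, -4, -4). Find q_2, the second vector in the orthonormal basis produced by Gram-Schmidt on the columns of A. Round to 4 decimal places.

q_1 = v_1/‖v_1‖ = (1, 0, 1, -1)/1.7321 = (0.5774, 0.0000, 0.5774, -0.5774).
r_{12} = q_1·v_2 = 0.5774.
u_2 = v_2 − 0.5774·q_1 = (0.6667, -3.0000, -4.3333, -3.6667).
‖u_2‖ = 6.4550, so q_2 = (0.1033, -0.4648, -0.6713, -0.5680).

q_2 = (0.1033, -0.4648, -0.6713, -0.5680)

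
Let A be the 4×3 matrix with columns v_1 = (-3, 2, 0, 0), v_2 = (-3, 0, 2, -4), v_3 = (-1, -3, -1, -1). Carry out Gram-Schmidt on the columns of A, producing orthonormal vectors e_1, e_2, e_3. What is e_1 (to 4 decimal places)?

e_1 = (-0.8321, 0.5547, 0.0000, 0.0000)

v_1 = (-3, 2, 0, 0); ‖v_1‖ = 3.6056, so e_1 = (-0.8321, 0.5547, 0.0000, 0.0000).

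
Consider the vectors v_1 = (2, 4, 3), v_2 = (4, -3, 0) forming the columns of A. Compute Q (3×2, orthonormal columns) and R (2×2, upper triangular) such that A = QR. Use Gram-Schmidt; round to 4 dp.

q_1 = v_1/‖v_1‖ = (2, 4, 3)/5.3852 = (0.3714, 0.7428, 0.5571).
r_{12} = q_1·v_2 = -0.7428.
u_2 = v_2 + 0.7428·q_1 = (4.2759, -2.4483, 0.4138).
‖u_2‖ = 4.9445, so q_2 = (0.8648, -0.4951, 0.0837).

Q = [[0.3714, 0.8648], [0.7428, -0.4951], [0.5571, 0.0837]], R = [[5.3852, -0.7428], [0.0000, 4.9445]]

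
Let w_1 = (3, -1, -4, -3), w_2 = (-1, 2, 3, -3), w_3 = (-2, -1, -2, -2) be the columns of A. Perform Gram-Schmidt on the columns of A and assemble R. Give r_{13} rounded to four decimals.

w_1 = (3, -1, -4, -3); ‖w_1‖ = 5.9161, so e_1 = (0.5071, -0.1690, -0.6761, -0.5071).
r_{13} = e_1·w_3 = 1.5213.

r_{13} = 1.5213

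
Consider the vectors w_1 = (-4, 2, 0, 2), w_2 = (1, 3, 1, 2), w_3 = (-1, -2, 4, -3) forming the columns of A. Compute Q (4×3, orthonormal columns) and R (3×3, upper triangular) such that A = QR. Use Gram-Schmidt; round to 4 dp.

w_1 = (-4, 2, 0, 2); ‖w_1‖ = 4.8990, so q_1 = (-0.8165, 0.4082, 0.0000, 0.4082).
q_1·w_2 = (-0.8165)·1 + 0.4082·3 + 0.0000·1 + 0.4082·2 = 1.2247.
u_2 = w_2 − 1.2247·q_1 = (2.0000, 2.5000, 1.0000, 1.5000).
‖u_2‖ = 3.6742, so q_2 = (0.5443, 0.6804, 0.2722, 0.4082).
q_1·w_3 = (-0.8165)·(-1) + 0.4082·(-2) + 0.0000·4 + 0.4082·(-3) = -1.2247; q_2·w_3 = 0.5443·(-1) + 0.6804·(-2) + 0.2722·4 + 0.4082·(-3) = -2.0412.
u_3 = w_3 + 1.2247·q_1 + 2.0412·q_2 = (-0.8889, -0.1111, 4.5556, -1.6667).
‖u_3‖ = 4.9329, so q_3 = (-0.1802, -0.0225, 0.9235, -0.3379).

Q = [[-0.8165, 0.5443, -0.1802], [0.4082, 0.6804, -0.0225], [0.0000, 0.2722, 0.9235], [0.4082, 0.4082, -0.3379]], R = [[4.8990, 1.2247, -1.2247], [0.0000, 3.6742, -2.0412], [0.0000, 0.0000, 4.9329]]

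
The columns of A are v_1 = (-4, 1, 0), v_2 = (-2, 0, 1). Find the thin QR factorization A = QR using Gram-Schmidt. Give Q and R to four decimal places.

Q = [[-0.9701, -0.1059], [0.2425, -0.4234], [0.0000, 0.8997]], R = [[4.1231, 1.9403], [0.0000, 1.1114]]

v_1 = (-4, 1, 0); ‖v_1‖ = 4.1231, so q_1 = (-0.9701, 0.2425, 0.0000).
q_1·v_2 = (-0.9701)·(-2) + 0.2425·0 + 0.0000·1 = 1.9403.
u_2 = v_2 − 1.9403·q_1 = (-0.1176, -0.4706, 1.0000).
‖u_2‖ = 1.1114, so q_2 = (-0.1059, -0.4234, 0.8997).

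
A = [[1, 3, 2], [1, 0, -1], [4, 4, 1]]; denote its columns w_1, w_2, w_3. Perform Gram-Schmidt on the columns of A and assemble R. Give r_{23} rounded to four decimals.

q_1 = w_1/‖w_1‖ = (1, 1, 4)/4.2426 = (0.2357, 0.2357, 0.9428).
r_{12} = q_1·w_2 = 4.4783.
u_2 = w_2 − 4.4783·q_1 = (1.9444, -1.0556, -0.2222).
‖u_2‖ = 2.2236, so q_2 = (0.8745, -0.4747, -0.0999).
r_{23} = q_2·w_3 = 2.1237.

r_{23} = 2.1237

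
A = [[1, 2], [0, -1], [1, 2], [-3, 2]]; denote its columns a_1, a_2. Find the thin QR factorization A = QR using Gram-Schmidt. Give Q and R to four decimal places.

q_1 = a_1/‖a_1‖ = (1, 0, 1, -3)/3.3166 = (0.3015, 0.0000, 0.3015, -0.9045).
r_{12} = q_1·a_2 = -0.6030.
u_2 = a_2 + 0.6030·q_1 = (2.1818, -1.0000, 2.1818, 1.4545).
‖u_2‖ = 3.5548, so q_2 = (0.6138, -0.2813, 0.6138, 0.4092).

Q = [[0.3015, 0.6138], [0.0000, -0.2813], [0.3015, 0.6138], [-0.9045, 0.4092]], R = [[3.3166, -0.6030], [0.0000, 3.5548]]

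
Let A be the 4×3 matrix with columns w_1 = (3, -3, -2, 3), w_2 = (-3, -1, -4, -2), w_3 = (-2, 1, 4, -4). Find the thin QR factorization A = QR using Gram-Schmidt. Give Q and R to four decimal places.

Q = [[0.5388, -0.4812, 0.0724], [-0.5388, -0.2555, -0.7358], [-0.3592, -0.7842, 0.4003], [0.5388, -0.2970, -0.5413]], R = [[5.5678, -0.7184, -5.2086], [0.0000, 5.4299, -1.2416], [0.0000, 0.0000, 2.8861]]

w_1 = (3, -3, -2, 3); ‖w_1‖ = 5.5678, so e_1 = (0.5388, -0.5388, -0.3592, 0.5388).
e_1·w_2 = 0.5388·(-3) + (-0.5388)·(-1) + (-0.3592)·(-4) + 0.5388·(-2) = -0.7184.
u_2 = w_2 + 0.7184·e_1 = (-2.6129, -1.3871, -4.2581, -1.6129).
‖u_2‖ = 5.4299, so e_2 = (-0.4812, -0.2555, -0.7842, -0.2970).
e_1·w_3 = 0.5388·(-2) + (-0.5388)·1 + (-0.3592)·4 + 0.5388·(-4) = -5.2086; e_2·w_3 = (-0.4812)·(-2) + (-0.2555)·1 + (-0.7842)·4 + (-0.2970)·(-4) = -1.2416.
u_3 = w_3 + 5.2086·e_1 + 1.2416·e_2 = (0.2090, -2.1236, 1.1554, -1.5624).
‖u_3‖ = 2.8861, so e_3 = (0.0724, -0.7358, 0.4003, -0.5413).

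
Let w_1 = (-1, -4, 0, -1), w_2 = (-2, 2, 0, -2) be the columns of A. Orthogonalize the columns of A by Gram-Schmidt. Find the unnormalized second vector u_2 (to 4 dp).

w_1 = (-1, -4, 0, -1); ‖w_1‖ = 4.2426, so q_1 = (-0.2357, -0.9428, 0.0000, -0.2357).
q_1·w_2 = (-0.2357)·(-2) + (-0.9428)·2 + 0.0000·0 + (-0.2357)·(-2) = -0.9428.
u_2 = w_2 + 0.9428·q_1 = (-2.2222, 1.1111, 0.0000, -2.2222).

u_2 = (-2.2222, 1.1111, 0.0000, -2.2222)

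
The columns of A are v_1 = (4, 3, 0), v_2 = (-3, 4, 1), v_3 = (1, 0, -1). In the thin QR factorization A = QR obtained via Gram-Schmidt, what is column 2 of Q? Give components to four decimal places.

v_1 = (4, 3, 0); ‖v_1‖ = 5.0000, so q_1 = (0.8000, 0.6000, 0.0000).
q_1·v_2 = 0.8000·(-3) + 0.6000·4 + 0.0000·1 = 0.0000.
u_2 = v_2 + 0.0000·q_1 = (-3.0000, 4.0000, 1.0000).
‖u_2‖ = 5.0990, so q_2 = (-0.5883, 0.7845, 0.1961).

q_2 = (-0.5883, 0.7845, 0.1961)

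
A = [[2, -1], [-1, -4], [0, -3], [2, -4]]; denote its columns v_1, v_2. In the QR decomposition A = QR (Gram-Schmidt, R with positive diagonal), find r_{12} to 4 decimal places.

r_{12} = -2.0000

e_1 = v_1/‖v_1‖ = (2, -1, 0, 2)/3.0000 = (0.6667, -0.3333, 0.0000, 0.6667).
r_{12} = e_1·v_2 = -2.0000.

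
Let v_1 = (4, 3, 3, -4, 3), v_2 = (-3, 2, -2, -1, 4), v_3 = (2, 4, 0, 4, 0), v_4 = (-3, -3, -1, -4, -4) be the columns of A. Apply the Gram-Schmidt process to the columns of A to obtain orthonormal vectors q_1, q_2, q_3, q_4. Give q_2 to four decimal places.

q_2 = (-0.5633, 0.3094, -0.3794, -0.1255, 0.6537)

v_1 = (4, 3, 3, -4, 3); ‖v_1‖ = 7.6811, so q_1 = (0.5208, 0.3906, 0.3906, -0.5208, 0.3906).
q_1·v_2 = 0.5208·(-3) + 0.3906·2 + 0.3906·(-2) + (-0.5208)·(-1) + 0.3906·4 = 0.5208.
u_2 = v_2 − 0.5208·q_1 = (-3.2712, 1.7966, -2.2034, -0.7288, 3.7966).
‖u_2‖ = 5.8077, so q_2 = (-0.5633, 0.3094, -0.3794, -0.1255, 0.6537).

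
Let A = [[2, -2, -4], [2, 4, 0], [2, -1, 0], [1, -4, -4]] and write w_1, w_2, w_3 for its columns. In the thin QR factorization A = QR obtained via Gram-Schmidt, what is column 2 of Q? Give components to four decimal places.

e_2 = (-0.2794, 0.7111, -0.1143, -0.6349)

w_1 = (2, 2, 2, 1); ‖w_1‖ = 3.6056, so e_1 = (0.5547, 0.5547, 0.5547, 0.2774).
e_1·w_2 = 0.5547·(-2) + 0.5547·4 + 0.5547·(-1) + 0.2774·(-4) = -0.5547.
u_2 = w_2 + 0.5547·e_1 = (-1.6923, 4.3077, -0.6923, -3.8462).
‖u_2‖ = 6.0574, so e_2 = (-0.2794, 0.7111, -0.1143, -0.6349).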